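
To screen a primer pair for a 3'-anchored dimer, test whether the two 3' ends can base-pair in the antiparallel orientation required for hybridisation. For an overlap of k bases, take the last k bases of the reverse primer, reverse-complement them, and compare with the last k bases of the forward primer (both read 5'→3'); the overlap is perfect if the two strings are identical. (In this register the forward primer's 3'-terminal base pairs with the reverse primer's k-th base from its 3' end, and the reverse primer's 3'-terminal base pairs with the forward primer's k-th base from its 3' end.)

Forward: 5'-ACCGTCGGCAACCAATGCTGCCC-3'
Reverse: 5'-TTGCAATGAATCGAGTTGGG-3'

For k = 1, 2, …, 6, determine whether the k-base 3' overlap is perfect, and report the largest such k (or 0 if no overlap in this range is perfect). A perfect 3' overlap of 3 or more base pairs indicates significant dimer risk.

Longest perfect overlap: 3 complementary base pairs; significant dimer risk (threshold 3).

Last 6 bases (5'→3') — forward …CTGCCC, reverse …GTTGGG.
Reverse complement of the reverse primer's last 6 bases: CCCAAC; its first k bases are the reverse complement of the reverse primer's last k bases, so a perfect k-base overlap needs the forward primer's last k bases to equal them.
Comparing (forward last k vs required): k=1: C vs C ✓; k=2: CC vs CC ✓; k=3: CCC vs CCC ✓; k=4: GCCC vs CCCA ✗; k=5: TGCCC vs CCCAA ✗; k=6: CTGCCC vs CCCAAC ✗.
Perfect overlaps at k = 1, 2, 3; the largest is 3.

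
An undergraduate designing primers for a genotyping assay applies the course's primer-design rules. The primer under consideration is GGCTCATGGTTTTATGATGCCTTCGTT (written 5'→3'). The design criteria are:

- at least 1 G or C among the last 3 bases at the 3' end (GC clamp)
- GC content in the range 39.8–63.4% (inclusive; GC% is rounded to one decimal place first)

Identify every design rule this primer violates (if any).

Base counts: A=3, T=12, G=7, C=5 (length 27).
GC clamp: 3' end GTT has 1 G/C ✓
GC content: GC 12/27 = 44.4% ✓

Meets all criteria.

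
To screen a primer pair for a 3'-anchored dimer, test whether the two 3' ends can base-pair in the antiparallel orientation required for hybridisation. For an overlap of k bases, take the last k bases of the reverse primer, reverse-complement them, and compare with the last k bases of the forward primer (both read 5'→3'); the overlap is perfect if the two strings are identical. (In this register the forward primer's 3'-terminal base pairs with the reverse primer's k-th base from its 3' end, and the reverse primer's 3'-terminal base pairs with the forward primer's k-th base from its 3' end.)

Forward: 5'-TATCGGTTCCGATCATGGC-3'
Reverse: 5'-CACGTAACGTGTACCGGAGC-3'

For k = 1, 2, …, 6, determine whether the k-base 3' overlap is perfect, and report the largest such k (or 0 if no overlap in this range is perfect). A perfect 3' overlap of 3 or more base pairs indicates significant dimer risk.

Longest perfect overlap: 2 complementary base pairs; below the dimer-risk threshold (threshold 3).

Last 6 bases (5'→3') — forward …CATGGC, reverse …CGGAGC.
Reverse complement of the reverse primer's last 6 bases: GCTCCG; its first k bases are the reverse complement of the reverse primer's last k bases, so a perfect k-base overlap needs the forward primer's last k bases to equal them.
Comparing (forward last k vs required): k=1: C vs G ✗; k=2: GC vs GC ✓; k=3: GGC vs GCT ✗; k=4: TGGC vs GCTC ✗; k=5: ATGGC vs GCTCC ✗; k=6: CATGGC vs GCTCCG ✗.
Only k = 2 is perfect, so the longest perfect 3' overlap is 2.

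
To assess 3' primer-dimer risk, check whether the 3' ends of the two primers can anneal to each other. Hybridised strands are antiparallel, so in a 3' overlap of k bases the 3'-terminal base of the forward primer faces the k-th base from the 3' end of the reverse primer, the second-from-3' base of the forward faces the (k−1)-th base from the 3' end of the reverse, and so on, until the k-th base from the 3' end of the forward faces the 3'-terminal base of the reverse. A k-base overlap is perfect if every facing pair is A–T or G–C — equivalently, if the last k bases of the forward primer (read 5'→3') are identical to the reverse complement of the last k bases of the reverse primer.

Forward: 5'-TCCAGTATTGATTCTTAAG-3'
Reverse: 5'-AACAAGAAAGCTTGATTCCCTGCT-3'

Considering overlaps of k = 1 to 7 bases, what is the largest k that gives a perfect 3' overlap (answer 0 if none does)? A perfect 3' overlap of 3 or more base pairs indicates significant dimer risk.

Last 7 bases (5'→3') — forward …TCTTAAG, reverse …CCCTGCT.
Reverse complement of the reverse primer's last 7 bases: AGCAGGG; its first k bases are the reverse complement of the reverse primer's last k bases, so a perfect k-base overlap needs the forward primer's last k bases to equal them.
Comparing (forward last k vs required): k=1: G vs A ✗; k=2: AG vs AG ✓; k=3: AAG vs AGC ✗; k=4: TAAG vs AGCA ✗; k=5: TTAAG vs AGCAG ✗; k=6: CTTAAG vs AGCAGG ✗; k=7: TCTTAAG vs AGCAGGG ✗.
Only k = 2 is perfect, so the longest perfect 3' overlap is 2.

Longest perfect overlap: 2 complementary base pairs; below the dimer-risk threshold (threshold 3).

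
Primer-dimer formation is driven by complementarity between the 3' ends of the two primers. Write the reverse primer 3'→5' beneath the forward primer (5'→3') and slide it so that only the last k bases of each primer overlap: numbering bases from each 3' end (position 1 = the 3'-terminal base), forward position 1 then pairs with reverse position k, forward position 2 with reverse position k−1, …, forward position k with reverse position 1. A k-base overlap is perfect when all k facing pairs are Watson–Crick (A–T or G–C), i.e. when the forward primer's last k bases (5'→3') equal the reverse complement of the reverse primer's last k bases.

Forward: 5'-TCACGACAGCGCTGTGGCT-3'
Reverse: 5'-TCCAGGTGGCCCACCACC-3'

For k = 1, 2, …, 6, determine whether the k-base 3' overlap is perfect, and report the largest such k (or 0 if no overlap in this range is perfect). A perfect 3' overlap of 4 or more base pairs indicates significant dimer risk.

Longest perfect overlap: 0 complementary base pairs; below the dimer-risk threshold (threshold 4).

Last 6 bases (5'→3') — forward …GTGGCT, reverse …ACCACC.
Reverse complement of the reverse primer's last 6 bases: GGTGGT; its first k bases are the reverse complement of the reverse primer's last k bases, so a perfect k-base overlap needs the forward primer's last k bases to equal them.
Comparing (forward last k vs required): k=1: T vs G ✗; k=2: CT vs GG ✗; k=3: GCT vs GGT ✗; k=4: GGCT vs GGTG ✗; k=5: TGGCT vs GGTGG ✗; k=6: GTGGCT vs GGTGGT ✗.
No overlap length from 1 to 6 is perfect, so the longest perfect 3' overlap is 0.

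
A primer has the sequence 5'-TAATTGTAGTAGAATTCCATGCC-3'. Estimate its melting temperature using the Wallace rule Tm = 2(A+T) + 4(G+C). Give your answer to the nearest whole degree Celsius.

Base counts: A=7, T=8, G=4, C=4 (length 23).
Tm = 2·(7+8) + 4·(4+4) = 2·15 + 4·8 = 30 + 32 = 62°C.

62°C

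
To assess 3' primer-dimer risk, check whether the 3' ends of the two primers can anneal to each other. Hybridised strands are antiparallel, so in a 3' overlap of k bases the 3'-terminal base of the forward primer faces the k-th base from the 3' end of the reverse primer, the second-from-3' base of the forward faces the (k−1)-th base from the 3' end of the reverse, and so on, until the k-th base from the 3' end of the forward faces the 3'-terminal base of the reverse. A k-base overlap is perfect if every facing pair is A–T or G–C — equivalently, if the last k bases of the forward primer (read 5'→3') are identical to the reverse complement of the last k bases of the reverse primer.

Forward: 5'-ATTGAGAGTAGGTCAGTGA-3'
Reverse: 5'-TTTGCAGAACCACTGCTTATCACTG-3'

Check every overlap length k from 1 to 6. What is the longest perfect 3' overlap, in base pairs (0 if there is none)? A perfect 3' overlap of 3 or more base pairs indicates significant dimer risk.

Last 6 bases (5'→3') — forward …CAGTGA, reverse …TCACTG.
Reverse complement of the reverse primer's last 6 bases: CAGTGA; its first k bases are the reverse complement of the reverse primer's last k bases, so a perfect k-base overlap needs the forward primer's last k bases to equal them.
Comparing (forward last k vs required): k=1: A vs C ✗; k=2: GA vs CA ✗; k=3: TGA vs CAG ✗; k=4: GTGA vs CAGT ✗; k=5: AGTGA vs CAGTG ✗; k=6: CAGTGA vs CAGTGA ✓.
Only k = 6 is perfect, so the longest perfect 3' overlap is 6.

Longest perfect overlap: 6 complementary base pairs; significant dimer risk (threshold 3).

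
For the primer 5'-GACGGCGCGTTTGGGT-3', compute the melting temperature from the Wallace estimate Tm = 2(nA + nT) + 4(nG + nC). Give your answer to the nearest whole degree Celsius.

Base counts: A=1, T=4, G=8, C=3 (length 16).
Tm = 2·(1+4) + 4·(8+3) = 2·5 + 4·11 = 10 + 44 = 54°C.

54°C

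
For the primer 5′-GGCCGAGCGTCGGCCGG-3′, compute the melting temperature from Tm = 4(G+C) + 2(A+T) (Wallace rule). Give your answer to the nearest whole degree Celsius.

Base counts: A=1, T=1, G=9, C=6 (length 17).
Tm = 2·(1+1) + 4·(9+6) = 2·2 + 4·15 = 4 + 60 = 64°C.

64°C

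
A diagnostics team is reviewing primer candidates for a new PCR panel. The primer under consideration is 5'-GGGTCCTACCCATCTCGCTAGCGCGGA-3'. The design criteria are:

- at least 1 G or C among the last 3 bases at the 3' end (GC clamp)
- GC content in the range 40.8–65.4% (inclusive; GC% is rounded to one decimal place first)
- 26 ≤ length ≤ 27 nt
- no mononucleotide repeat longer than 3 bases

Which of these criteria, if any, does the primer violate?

Base counts: A=4, T=5, G=8, C=10 (length 27).
GC clamp: 3' end GGA has 2 G/C ✓
GC content: GC 18/27 = 66.7%, outside 40.8–65.4% ✗
length: length 27 ✓
homopolymer run: longest run = 3 ✓

Fails: GC content.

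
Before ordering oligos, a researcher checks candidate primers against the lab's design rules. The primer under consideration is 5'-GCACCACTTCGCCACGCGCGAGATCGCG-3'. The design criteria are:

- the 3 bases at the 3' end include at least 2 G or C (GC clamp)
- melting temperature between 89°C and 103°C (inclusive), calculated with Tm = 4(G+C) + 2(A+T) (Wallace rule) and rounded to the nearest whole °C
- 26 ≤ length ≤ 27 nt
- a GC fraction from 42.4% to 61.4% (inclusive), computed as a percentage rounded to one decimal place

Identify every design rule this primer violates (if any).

Fails: length, GC content.

Base counts: A=5, T=3, G=8, C=12 (length 28).
GC clamp: 3' end GCG has 3 G/C ✓
Tm: Tm = 2·8 + 4·20 = 96°C ✓
length: length 28, outside 26–27 ✗
GC content: GC 20/28 = 71.4%, outside 42.4–61.4% ✗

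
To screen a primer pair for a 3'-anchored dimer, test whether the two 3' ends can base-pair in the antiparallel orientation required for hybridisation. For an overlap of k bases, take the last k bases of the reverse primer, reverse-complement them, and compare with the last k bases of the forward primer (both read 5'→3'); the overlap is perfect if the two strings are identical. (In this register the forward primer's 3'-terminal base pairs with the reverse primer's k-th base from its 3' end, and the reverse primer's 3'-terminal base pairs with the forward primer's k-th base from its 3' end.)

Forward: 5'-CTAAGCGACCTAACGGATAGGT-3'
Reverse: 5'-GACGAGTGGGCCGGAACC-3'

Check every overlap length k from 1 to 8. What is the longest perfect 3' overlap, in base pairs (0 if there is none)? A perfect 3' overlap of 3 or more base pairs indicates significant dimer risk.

Longest perfect overlap: 3 complementary base pairs; significant dimer risk (threshold 3).

Last 8 bases (5'→3') — forward …GGATAGGT, reverse …CCGGAACC.
Reverse complement of the reverse primer's last 8 bases: GGTTCCGG; its first k bases are the reverse complement of the reverse primer's last k bases, so a perfect k-base overlap needs the forward primer's last k bases to equal them.
Comparing (forward last k vs required): k=1: T vs G ✗; k=2: GT vs GG ✗; k=3: GGT vs GGT ✓; k=4: AGGT vs GGTT ✗; k=5: TAGGT vs GGTTC ✗; k=6: ATAGGT vs GGTTCC ✗; k=7: GATAGGT vs GGTTCCG ✗; k=8: GGATAGGT vs GGTTCCGG ✗.
Only k = 3 is perfect, so the longest perfect 3' overlap is 3.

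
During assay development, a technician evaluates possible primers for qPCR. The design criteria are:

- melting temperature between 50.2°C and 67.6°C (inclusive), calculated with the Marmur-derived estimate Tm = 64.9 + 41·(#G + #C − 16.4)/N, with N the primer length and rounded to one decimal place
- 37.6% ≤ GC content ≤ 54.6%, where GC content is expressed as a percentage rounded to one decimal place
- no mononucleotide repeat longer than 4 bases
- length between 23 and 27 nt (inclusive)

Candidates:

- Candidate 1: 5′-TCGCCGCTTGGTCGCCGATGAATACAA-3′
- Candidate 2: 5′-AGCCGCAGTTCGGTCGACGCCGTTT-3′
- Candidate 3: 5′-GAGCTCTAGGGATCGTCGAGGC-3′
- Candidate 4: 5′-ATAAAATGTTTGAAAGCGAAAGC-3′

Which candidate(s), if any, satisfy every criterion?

Candidate 1 (27 nt, A=6 T=6 G=7 C=8): Tm = 64.9 + 41·(15 − 16.4)/27 = 62.8°C ✓; GC 15/27 = 55.6%, outside 37.6–54.6% ✗; longest run = 2 ✓; length 27 ✓ — fails.
Candidate 2 (25 nt, A=3 T=6 G=8 C=8): Tm = 64.9 + 41·(16 − 16.4)/25 = 64.2°C ✓; GC 16/25 = 64.0%, outside 37.6–54.6% ✗; longest run = 3 ✓; length 25 ✓ — fails.
Candidate 3 (22 nt, A=4 T=4 G=9 C=5): Tm = 64.9 + 41·(14 − 16.4)/22 = 60.4°C ✓; GC 14/22 = 63.6%, outside 37.6–54.6% ✗; longest run = 3 ✓; length 22, outside 23–27 ✗ — fails.
Candidate 4 (23 nt, A=11 T=5 G=5 C=2): Tm = 64.9 + 41·(7 − 16.4)/23 = 48.1°C, outside 50.2–67.6°C ✗; GC 7/23 = 30.4%, outside 37.6–54.6% ✗; longest run = 4 ✓; length 23 ✓ — fails.

None of the candidates satisfy all criteria.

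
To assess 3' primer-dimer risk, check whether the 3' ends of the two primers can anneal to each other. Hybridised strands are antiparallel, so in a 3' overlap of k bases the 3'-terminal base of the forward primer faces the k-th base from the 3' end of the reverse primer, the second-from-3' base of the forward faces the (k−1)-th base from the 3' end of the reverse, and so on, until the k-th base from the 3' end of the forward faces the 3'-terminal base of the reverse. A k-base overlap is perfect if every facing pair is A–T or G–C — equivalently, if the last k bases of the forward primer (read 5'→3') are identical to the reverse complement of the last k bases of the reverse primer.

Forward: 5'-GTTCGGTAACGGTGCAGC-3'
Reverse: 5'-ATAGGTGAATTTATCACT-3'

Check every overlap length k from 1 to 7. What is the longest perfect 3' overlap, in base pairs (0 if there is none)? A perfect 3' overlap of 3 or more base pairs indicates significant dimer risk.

Last 7 bases (5'→3') — forward …GTGCAGC, reverse …TATCACT.
Reverse complement of the reverse primer's last 7 bases: AGTGATA; its first k bases are the reverse complement of the reverse primer's last k bases, so a perfect k-base overlap needs the forward primer's last k bases to equal them.
Comparing (forward last k vs required): k=1: C vs A ✗; k=2: GC vs AG ✗; k=3: AGC vs AGT ✗; k=4: CAGC vs AGTG ✗; k=5: GCAGC vs AGTGA ✗; k=6: TGCAGC vs AGTGAT ✗; k=7: GTGCAGC vs AGTGATA ✗.
No overlap length from 1 to 7 is perfect, so the longest perfect 3' overlap is 0.

Longest perfect overlap: 0 complementary base pairs; below the dimer-risk threshold (threshold 3).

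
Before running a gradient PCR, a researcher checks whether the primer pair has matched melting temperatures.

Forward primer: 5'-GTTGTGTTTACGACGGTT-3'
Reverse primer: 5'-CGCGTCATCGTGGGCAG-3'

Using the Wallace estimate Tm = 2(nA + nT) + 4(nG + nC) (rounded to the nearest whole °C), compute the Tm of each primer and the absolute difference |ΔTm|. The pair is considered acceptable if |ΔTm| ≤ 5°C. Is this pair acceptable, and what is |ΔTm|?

|ΔTm| = 6°C; the pair is not acceptable.

Forward: A=2 T=8 G=6 C=2 → Tm = 2·10 + 4·8 = 52°C.
Reverse: A=2 T=3 G=7 C=5 → Tm = 2·5 + 4·12 = 58°C.
|ΔTm| = |52 − 58| = 6°C, > 5°C.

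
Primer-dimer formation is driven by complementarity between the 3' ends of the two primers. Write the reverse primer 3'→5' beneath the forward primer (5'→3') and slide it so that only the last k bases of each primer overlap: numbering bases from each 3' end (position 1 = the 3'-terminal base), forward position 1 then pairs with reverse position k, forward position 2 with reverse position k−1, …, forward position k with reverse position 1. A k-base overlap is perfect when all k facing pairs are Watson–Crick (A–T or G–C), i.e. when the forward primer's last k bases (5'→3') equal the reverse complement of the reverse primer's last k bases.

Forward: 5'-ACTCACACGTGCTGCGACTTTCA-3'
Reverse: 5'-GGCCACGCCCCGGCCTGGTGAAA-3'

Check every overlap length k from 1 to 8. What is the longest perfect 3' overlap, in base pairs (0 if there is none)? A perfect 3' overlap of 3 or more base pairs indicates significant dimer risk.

Last 8 bases (5'→3') — forward …GACTTTCA, reverse …TGGTGAAA.
Reverse complement of the reverse primer's last 8 bases: TTTCACCA; its first k bases are the reverse complement of the reverse primer's last k bases, so a perfect k-base overlap needs the forward primer's last k bases to equal them.
Comparing (forward last k vs required): k=1: A vs T ✗; k=2: CA vs TT ✗; k=3: TCA vs TTT ✗; k=4: TTCA vs TTTC ✗; k=5: TTTCA vs TTTCA ✓; k=6: CTTTCA vs TTTCAC ✗; k=7: ACTTTCA vs TTTCACC ✗; k=8: GACTTTCA vs TTTCACCA ✗.
Only k = 5 is perfect, so the longest perfect 3' overlap is 5.

Longest perfect overlap: 5 complementary base pairs; significant dimer risk (threshold 3).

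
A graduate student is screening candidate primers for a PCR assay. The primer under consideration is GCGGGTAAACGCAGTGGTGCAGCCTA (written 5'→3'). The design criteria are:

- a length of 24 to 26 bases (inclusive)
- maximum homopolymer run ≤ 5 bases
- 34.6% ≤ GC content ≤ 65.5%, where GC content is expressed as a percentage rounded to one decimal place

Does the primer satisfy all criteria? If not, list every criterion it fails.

Base counts: A=6, T=4, G=10, C=6 (length 26).
length: length 26 ✓
homopolymer run: longest run = 3 ✓
GC content: GC 16/26 = 61.5% ✓

Meets all criteria.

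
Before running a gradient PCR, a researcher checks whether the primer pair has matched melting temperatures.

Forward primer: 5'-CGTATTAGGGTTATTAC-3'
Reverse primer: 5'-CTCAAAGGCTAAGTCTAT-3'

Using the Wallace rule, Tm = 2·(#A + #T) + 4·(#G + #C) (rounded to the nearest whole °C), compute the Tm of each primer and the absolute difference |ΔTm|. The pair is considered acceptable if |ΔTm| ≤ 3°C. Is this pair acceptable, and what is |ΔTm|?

|ΔTm| = 4°C; the pair is not acceptable.

Forward: A=4 T=7 G=4 C=2 → Tm = 2·11 + 4·6 = 46°C.
Reverse: A=6 T=5 G=3 C=4 → Tm = 2·11 + 4·7 = 50°C.
|ΔTm| = |46 − 50| = 4°C, > 3°C.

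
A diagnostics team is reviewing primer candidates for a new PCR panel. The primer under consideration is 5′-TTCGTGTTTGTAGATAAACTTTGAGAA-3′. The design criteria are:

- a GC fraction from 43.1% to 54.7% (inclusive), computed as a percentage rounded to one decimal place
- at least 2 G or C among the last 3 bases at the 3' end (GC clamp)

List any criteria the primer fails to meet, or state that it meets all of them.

Fails: GC content, GC clamp.

Base counts: A=8, T=11, G=6, C=2 (length 27).
GC content: GC 8/27 = 29.6%, outside 43.1–54.7% ✗
GC clamp: 3' end GAA has 1 G/C, need ≥2 ✗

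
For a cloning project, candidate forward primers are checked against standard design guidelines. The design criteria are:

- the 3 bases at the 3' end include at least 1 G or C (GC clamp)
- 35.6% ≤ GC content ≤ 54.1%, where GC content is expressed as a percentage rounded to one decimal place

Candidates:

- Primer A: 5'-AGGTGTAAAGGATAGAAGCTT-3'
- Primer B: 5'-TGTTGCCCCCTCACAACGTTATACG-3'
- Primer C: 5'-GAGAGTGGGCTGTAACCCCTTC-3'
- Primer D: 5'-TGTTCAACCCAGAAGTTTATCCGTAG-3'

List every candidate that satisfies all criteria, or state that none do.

Primer A (21 nt, A=8 T=5 G=7 C=1): 3' end CTT has 1 G/C ✓; GC 8/21 = 38.1% ✓ — passes.
Primer B (25 nt, A=5 T=7 G=4 C=9): 3' end ACG has 2 G/C ✓; GC 13/25 = 52.0% ✓ — passes.
Primer C (22 nt, A=4 T=5 G=7 C=6): 3' end TTC has 1 G/C ✓; GC 13/22 = 59.1%, outside 35.6–54.1% ✗ — fails.
Primer D (26 nt, A=7 T=8 G=5 C=6): 3' end TAG has 1 G/C ✓; GC 11/26 = 42.3% ✓ — passes.

Primer A, Primer B and Primer D.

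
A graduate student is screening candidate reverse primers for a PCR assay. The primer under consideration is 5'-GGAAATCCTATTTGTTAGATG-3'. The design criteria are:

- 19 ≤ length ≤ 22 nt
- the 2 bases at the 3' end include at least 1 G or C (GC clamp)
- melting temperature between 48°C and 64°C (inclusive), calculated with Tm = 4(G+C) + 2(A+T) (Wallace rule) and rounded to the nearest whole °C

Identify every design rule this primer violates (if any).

Base counts: A=6, T=8, G=5, C=2 (length 21).
length: length 21 ✓
GC clamp: 3' end TG has 1 G/C ✓
Tm: Tm = 2·14 + 4·7 = 56°C ✓

Meets all criteria.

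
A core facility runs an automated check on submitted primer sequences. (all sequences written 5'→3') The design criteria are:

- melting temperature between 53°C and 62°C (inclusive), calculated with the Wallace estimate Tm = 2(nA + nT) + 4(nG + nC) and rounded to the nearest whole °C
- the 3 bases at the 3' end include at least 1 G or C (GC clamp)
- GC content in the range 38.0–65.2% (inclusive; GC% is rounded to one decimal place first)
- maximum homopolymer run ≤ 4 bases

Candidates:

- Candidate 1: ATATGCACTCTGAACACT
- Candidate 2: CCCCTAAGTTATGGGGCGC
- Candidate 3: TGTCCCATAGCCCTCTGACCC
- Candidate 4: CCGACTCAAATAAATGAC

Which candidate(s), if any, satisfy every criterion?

Candidate 1 (18 nt, A=6 T=5 G=2 C=5): Tm = 2·11 + 4·7 = 50°C, outside 53–62°C ✗; 3' end ACT has 1 G/C ✓; GC 7/18 = 38.9% ✓; longest run = 2 ✓ — fails.
Candidate 2 (19 nt, A=3 T=4 G=6 C=6): Tm = 2·7 + 4·12 = 62°C ✓; 3' end CGC has 3 G/C ✓; GC 12/19 = 63.2% ✓; longest run = 4 ✓ — passes.
Candidate 3 (21 nt, A=3 T=5 G=3 C=10): Tm = 2·8 + 4·13 = 68°C, outside 53–62°C ✗; 3' end CCC has 3 G/C ✓; GC 13/21 = 61.9% ✓; longest run = 3 ✓ — fails.
Candidate 4 (18 nt, A=8 T=3 G=2 C=5): Tm = 2·11 + 4·7 = 50°C, outside 53–62°C ✗; 3' end GAC has 2 G/C ✓; GC 7/18 = 38.9% ✓; longest run = 3 ✓ — fails.

Candidate 2 only.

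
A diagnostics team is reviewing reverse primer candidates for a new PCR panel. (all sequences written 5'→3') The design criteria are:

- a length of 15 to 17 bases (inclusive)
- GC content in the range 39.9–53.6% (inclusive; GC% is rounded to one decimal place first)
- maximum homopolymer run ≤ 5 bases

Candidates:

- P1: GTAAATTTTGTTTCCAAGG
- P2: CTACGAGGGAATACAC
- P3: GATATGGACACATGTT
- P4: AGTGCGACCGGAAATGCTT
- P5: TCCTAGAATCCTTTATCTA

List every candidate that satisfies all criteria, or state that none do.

P1 (19 nt, A=5 T=8 G=4 C=2): length 19, outside 15–17 ✗; GC 6/19 = 31.6%, outside 39.9–53.6% ✗; longest run = 4 ✓ — fails.
P2 (16 nt, A=6 T=2 G=4 C=4): length 16 ✓; GC 8/16 = 50.0% ✓; longest run = 3 ✓ — passes.
P3 (16 nt, A=5 T=5 G=4 C=2): length 16 ✓; GC 6/16 = 37.5%, outside 39.9–53.6% ✗; longest run = 2 ✓ — fails.
P4 (19 nt, A=5 T=4 G=6 C=4): length 19, outside 15–17 ✗; GC 10/19 = 52.6% ✓; longest run = 3 ✓ — fails.
P5 (19 nt, A=5 T=8 G=1 C=5): length 19, outside 15–17 ✗; GC 6/19 = 31.6%, outside 39.9–53.6% ✗; longest run = 3 ✓ — fails.

P2 only.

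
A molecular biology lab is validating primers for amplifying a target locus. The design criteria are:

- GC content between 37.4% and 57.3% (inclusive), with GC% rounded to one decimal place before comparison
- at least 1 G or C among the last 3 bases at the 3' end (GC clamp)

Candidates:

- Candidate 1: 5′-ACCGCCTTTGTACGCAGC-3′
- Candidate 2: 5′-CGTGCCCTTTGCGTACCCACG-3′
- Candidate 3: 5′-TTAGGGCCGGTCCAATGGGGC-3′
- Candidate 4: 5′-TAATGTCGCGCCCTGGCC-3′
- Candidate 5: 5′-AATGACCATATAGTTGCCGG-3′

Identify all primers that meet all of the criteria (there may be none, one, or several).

Candidate 5 only.

Candidate 1 (18 nt, A=3 T=4 G=4 C=7): GC 11/18 = 61.1%, outside 37.4–57.3% ✗; 3' end AGC has 2 G/C ✓ — fails.
Candidate 2 (21 nt, A=2 T=5 G=5 C=9): GC 14/21 = 66.7%, outside 37.4–57.3% ✗; 3' end ACG has 2 G/C ✓ — fails.
Candidate 3 (21 nt, A=3 T=4 G=9 C=5): GC 14/21 = 66.7%, outside 37.4–57.3% ✗; 3' end GGC has 3 G/C ✓ — fails.
Candidate 4 (18 nt, A=2 T=4 G=5 C=7): GC 12/18 = 66.7%, outside 37.4–57.3% ✗; 3' end GCC has 3 G/C ✓ — fails.
Candidate 5 (20 nt, A=6 T=5 G=5 C=4): GC 9/20 = 45.0% ✓; 3' end CGG has 3 G/C ✓ — passes.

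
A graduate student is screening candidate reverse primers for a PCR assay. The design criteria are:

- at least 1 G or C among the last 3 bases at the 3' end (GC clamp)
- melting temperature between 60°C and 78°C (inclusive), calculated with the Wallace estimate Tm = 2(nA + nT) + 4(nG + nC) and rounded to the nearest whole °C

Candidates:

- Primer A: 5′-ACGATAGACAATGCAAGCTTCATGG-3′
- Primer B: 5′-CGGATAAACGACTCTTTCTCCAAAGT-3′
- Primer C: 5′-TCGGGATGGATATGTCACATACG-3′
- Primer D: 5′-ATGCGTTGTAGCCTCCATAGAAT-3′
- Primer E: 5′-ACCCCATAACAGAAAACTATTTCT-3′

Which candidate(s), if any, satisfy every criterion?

Primer A, Primer B, Primer C and Primer E.

Primer A (25 nt, A=9 T=5 G=6 C=5): 3' end TGG has 2 G/C ✓; Tm = 2·14 + 4·11 = 72°C ✓ — passes.
Primer B (26 nt, A=8 T=7 G=4 C=7): 3' end AGT has 1 G/C ✓; Tm = 2·15 + 4·11 = 74°C ✓ — passes.
Primer C (23 nt, A=6 T=6 G=7 C=4): 3' end ACG has 2 G/C ✓; Tm = 2·12 + 4·11 = 68°C ✓ — passes.
Primer D (23 nt, A=6 T=7 G=5 C=5): 3' end AAT has 0 G/C, need ≥1 ✗; Tm = 2·13 + 4·10 = 66°C ✓ — fails.
Primer E (24 nt, A=10 T=6 G=1 C=7): 3' end TCT has 1 G/C ✓; Tm = 2·16 + 4·8 = 64°C ✓ — passes.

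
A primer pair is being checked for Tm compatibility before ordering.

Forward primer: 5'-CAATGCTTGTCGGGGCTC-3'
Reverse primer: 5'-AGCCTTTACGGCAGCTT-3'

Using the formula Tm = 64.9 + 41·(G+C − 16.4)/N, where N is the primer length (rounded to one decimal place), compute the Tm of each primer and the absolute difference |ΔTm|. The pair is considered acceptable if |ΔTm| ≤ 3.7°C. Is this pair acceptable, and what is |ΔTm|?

|ΔTm| = 5.5°C; the pair is not acceptable.

Forward: G+C = 11, N = 18 → Tm = 64.9 + 41·(11 − 16.4)/18 = 52.6°C.
Reverse: G+C = 9, N = 17 → Tm = 64.9 + 41·(9 − 16.4)/17 = 47.1°C.
|ΔTm| = |52.6 − 47.1| = 5.5°C, > 3.7°C.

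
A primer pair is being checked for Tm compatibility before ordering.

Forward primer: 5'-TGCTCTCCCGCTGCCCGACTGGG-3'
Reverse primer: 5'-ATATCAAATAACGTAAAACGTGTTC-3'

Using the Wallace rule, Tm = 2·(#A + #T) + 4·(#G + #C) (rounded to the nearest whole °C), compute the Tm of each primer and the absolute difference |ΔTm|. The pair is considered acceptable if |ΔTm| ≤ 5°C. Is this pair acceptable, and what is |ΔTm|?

|ΔTm| = 16°C; the pair is not acceptable.

Forward: A=1 T=5 G=7 C=10 → Tm = 2·6 + 4·17 = 80°C.
Reverse: A=11 T=7 G=3 C=4 → Tm = 2·18 + 4·7 = 64°C.
|ΔTm| = |80 − 64| = 16°C, > 5°C.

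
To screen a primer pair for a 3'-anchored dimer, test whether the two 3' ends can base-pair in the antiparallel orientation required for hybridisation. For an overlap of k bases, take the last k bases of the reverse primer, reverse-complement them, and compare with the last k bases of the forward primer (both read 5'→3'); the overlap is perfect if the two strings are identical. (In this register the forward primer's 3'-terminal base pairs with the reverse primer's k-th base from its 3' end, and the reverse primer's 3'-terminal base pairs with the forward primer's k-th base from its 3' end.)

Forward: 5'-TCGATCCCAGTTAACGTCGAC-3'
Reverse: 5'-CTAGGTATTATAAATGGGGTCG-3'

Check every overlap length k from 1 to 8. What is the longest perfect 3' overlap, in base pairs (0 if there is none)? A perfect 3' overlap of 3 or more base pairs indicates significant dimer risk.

Longest perfect overlap: 4 complementary base pairs; significant dimer risk (threshold 3).

Last 8 bases (5'→3') — forward …ACGTCGAC, reverse …TGGGGTCG.
Reverse complement of the reverse primer's last 8 bases: CGACCCCA; its first k bases are the reverse complement of the reverse primer's last k bases, so a perfect k-base overlap needs the forward primer's last k bases to equal them.
Comparing (forward last k vs required): k=1: C vs C ✓; k=2: AC vs CG ✗; k=3: GAC vs CGA ✗; k=4: CGAC vs CGAC ✓; k=5: TCGAC vs CGACC ✗; k=6: GTCGAC vs CGACCC ✗; k=7: CGTCGAC vs CGACCCC ✗; k=8: ACGTCGAC vs CGACCCCA ✗.
Perfect overlaps at k = 1, 4; the largest is 4.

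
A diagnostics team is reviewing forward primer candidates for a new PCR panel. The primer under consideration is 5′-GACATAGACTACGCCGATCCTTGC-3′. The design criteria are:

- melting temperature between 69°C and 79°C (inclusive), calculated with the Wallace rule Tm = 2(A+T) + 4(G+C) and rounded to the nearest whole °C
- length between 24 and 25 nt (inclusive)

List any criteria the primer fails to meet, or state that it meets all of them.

Base counts: A=6, T=5, G=5, C=8 (length 24).
Tm: Tm = 2·11 + 4·13 = 74°C ✓
length: length 24 ✓

Meets all criteria.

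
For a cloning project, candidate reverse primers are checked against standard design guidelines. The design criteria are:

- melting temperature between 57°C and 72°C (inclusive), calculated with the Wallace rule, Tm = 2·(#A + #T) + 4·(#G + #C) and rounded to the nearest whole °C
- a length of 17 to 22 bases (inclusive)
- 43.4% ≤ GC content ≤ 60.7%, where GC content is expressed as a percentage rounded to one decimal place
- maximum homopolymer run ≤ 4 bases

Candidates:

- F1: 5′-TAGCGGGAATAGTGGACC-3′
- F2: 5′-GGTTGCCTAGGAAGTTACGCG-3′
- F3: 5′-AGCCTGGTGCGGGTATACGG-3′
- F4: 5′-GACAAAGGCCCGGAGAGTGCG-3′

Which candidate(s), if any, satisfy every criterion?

F2 only.

F1 (18 nt, A=5 T=3 G=7 C=3): Tm = 2·8 + 4·10 = 56°C, outside 57–72°C ✗; length 18 ✓; GC 10/18 = 55.6% ✓; longest run = 3 ✓ — fails.
F2 (21 nt, A=4 T=5 G=8 C=4): Tm = 2·9 + 4·12 = 66°C ✓; length 21 ✓; GC 12/21 = 57.1% ✓; longest run = 2 ✓ — passes.
F3 (20 nt, A=3 T=4 G=9 C=4): Tm = 2·7 + 4·13 = 66°C ✓; length 20 ✓; GC 13/20 = 65.0%, outside 43.4–60.7% ✗; longest run = 3 ✓ — fails.
F4 (21 nt, A=6 T=1 G=9 C=5): Tm = 2·7 + 4·14 = 70°C ✓; length 21 ✓; GC 14/21 = 66.7%, outside 43.4–60.7% ✗; longest run = 3 ✓ — fails.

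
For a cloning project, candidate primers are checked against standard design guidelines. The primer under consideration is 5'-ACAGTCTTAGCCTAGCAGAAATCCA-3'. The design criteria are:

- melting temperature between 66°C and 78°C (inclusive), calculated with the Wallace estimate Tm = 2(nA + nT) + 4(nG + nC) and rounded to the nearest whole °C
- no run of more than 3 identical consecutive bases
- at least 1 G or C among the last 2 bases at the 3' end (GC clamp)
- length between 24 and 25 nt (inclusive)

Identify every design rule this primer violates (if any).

Base counts: A=9, T=5, G=4, C=7 (length 25).
Tm: Tm = 2·14 + 4·11 = 72°C ✓
homopolymer run: longest run = 3 ✓
GC clamp: 3' end CA has 1 G/C ✓
length: length 25 ✓

Meets all criteria.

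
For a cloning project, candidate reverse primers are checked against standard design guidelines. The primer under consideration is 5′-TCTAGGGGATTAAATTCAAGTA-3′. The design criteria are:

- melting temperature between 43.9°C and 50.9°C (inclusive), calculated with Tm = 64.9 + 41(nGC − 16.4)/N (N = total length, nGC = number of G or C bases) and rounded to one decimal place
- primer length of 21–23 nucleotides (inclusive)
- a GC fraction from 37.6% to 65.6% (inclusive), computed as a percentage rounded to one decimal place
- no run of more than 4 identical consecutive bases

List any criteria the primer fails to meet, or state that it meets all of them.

Fails: GC content.

Base counts: A=8, T=7, G=5, C=2 (length 22).
Tm: Tm = 64.9 + 41·(7 − 16.4)/22 = 47.4°C ✓
length: length 22 ✓
GC content: GC 7/22 = 31.8%, outside 37.6–65.6% ✗
homopolymer run: longest run = 4 ✓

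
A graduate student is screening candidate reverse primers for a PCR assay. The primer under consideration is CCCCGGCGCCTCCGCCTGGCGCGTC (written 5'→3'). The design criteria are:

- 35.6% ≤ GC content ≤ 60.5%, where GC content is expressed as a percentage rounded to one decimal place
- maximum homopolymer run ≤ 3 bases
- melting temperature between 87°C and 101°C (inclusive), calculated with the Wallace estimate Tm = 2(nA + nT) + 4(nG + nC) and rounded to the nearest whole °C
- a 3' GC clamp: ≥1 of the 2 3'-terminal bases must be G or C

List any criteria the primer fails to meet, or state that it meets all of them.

Fails: GC content, homopolymer run.

Base counts: A=0, T=3, G=8, C=14 (length 25).
GC content: GC 22/25 = 88.0%, outside 35.6–60.5% ✗
homopolymer run: longest run = 4, exceeds 3 ✗
Tm: Tm = 2·3 + 4·22 = 94°C ✓
GC clamp: 3' end TC has 1 G/C ✓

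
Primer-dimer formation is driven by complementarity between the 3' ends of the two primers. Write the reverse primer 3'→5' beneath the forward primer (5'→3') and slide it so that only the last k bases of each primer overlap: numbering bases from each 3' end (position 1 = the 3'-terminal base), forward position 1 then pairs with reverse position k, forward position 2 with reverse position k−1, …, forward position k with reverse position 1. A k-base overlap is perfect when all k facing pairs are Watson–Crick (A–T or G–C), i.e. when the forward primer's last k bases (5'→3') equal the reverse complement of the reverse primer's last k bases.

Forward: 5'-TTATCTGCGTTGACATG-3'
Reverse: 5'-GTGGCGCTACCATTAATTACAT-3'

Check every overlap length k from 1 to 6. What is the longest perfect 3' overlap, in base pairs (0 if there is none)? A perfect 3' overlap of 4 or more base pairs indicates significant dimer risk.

Longest perfect overlap: 3 complementary base pairs; below the dimer-risk threshold (threshold 4).

Last 6 bases (5'→3') — forward …GACATG, reverse …TTACAT.
Reverse complement of the reverse primer's last 6 bases: ATGTAA; its first k bases are the reverse complement of the reverse primer's last k bases, so a perfect k-base overlap needs the forward primer's last k bases to equal them.
Comparing (forward last k vs required): k=1: G vs A ✗; k=2: TG vs AT ✗; k=3: ATG vs ATG ✓; k=4: CATG vs ATGT ✗; k=5: ACATG vs ATGTA ✗; k=6: GACATG vs ATGTAA ✗.
Only k = 3 is perfect, so the longest perfect 3' overlap is 3.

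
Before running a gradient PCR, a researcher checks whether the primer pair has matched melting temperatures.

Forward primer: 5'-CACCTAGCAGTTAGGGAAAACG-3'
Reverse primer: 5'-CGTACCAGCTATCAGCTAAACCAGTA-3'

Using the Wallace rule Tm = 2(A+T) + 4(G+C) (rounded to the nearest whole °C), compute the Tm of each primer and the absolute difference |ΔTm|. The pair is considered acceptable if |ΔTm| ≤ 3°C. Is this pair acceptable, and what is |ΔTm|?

Forward: A=8 T=3 G=6 C=5 → Tm = 2·11 + 4·11 = 66°C.
Reverse: A=9 T=5 G=4 C=8 → Tm = 2·14 + 4·12 = 76°C.
|ΔTm| = |66 − 76| = 10°C, > 3°C.

|ΔTm| = 10°C; the pair is not acceptable.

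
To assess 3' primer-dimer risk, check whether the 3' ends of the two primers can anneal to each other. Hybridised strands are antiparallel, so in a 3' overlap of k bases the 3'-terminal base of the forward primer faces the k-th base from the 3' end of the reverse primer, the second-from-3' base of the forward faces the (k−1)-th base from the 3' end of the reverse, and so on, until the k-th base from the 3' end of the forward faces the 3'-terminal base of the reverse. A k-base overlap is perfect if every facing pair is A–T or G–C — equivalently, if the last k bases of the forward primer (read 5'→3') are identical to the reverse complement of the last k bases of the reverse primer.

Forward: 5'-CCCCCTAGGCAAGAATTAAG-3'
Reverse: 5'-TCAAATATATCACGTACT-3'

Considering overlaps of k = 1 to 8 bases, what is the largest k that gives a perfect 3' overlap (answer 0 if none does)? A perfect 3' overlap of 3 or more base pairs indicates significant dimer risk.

Last 8 bases (5'→3') — forward …GAATTAAG, reverse …CACGTACT.
Reverse complement of the reverse primer's last 8 bases: AGTACGTG; its first k bases are the reverse complement of the reverse primer's last k bases, so a perfect k-base overlap needs the forward primer's last k bases to equal them.
Comparing (forward last k vs required): k=1: G vs A ✗; k=2: AG vs AG ✓; k=3: AAG vs AGT ✗; k=4: TAAG vs AGTA ✗; k=5: TTAAG vs AGTAC ✗; k=6: ATTAAG vs AGTACG ✗; k=7: AATTAAG vs AGTACGT ✗; k=8: GAATTAAG vs AGTACGTG ✗.
Only k = 2 is perfect, so the longest perfect 3' overlap is 2.

Longest perfect overlap: 2 complementary base pairs; below the dimer-risk threshold (threshold 3).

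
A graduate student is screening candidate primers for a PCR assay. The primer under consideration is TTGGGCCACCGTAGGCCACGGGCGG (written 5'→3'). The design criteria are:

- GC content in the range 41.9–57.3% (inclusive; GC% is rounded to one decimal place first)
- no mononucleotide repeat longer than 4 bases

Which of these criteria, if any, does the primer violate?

Fails: GC content.

Base counts: A=3, T=3, G=11, C=8 (length 25).
GC content: GC 19/25 = 76.0%, outside 41.9–57.3% ✗
homopolymer run: longest run = 3 ✓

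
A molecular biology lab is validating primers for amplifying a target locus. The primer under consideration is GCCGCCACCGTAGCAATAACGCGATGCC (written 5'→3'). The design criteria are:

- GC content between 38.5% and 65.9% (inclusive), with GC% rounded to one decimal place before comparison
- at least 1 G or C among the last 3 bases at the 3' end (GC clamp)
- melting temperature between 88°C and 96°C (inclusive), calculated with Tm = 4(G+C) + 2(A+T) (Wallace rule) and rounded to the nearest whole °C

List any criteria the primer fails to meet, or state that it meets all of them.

Meets all criteria.

Base counts: A=7, T=3, G=7, C=11 (length 28).
GC content: GC 18/28 = 64.3% ✓
GC clamp: 3' end GCC has 3 G/C ✓
Tm: Tm = 2·10 + 4·18 = 92°C ✓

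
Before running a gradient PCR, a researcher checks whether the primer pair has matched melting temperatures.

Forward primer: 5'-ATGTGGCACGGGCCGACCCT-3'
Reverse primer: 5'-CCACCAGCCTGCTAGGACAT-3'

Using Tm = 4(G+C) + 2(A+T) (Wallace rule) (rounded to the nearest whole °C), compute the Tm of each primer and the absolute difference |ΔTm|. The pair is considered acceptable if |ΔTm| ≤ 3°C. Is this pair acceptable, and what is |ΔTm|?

|ΔTm| = 4°C; the pair is not acceptable.

Forward: A=3 T=3 G=7 C=7 → Tm = 2·6 + 4·14 = 68°C.
Reverse: A=5 T=3 G=4 C=8 → Tm = 2·8 + 4·12 = 64°C.
|ΔTm| = |68 − 64| = 4°C, > 3°C.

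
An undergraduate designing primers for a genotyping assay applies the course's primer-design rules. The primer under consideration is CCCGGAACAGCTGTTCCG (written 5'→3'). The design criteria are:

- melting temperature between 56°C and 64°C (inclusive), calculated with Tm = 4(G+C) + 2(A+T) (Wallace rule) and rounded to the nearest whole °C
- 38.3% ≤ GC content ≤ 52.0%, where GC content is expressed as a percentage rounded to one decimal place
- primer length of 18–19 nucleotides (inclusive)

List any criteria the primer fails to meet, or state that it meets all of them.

Base counts: A=3, T=3, G=5, C=7 (length 18).
Tm: Tm = 2·6 + 4·12 = 60°C ✓
GC content: GC 12/18 = 66.7%, outside 38.3–52.0% ✗
length: length 18 ✓

Fails: GC content.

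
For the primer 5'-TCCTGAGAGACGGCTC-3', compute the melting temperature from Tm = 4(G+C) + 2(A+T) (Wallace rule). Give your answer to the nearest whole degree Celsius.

Base counts: A=3, T=3, G=5, C=5 (length 16).
Tm = 2·(3+3) + 4·(5+5) = 2·6 + 4·10 = 12 + 40 = 52°C.

52°C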